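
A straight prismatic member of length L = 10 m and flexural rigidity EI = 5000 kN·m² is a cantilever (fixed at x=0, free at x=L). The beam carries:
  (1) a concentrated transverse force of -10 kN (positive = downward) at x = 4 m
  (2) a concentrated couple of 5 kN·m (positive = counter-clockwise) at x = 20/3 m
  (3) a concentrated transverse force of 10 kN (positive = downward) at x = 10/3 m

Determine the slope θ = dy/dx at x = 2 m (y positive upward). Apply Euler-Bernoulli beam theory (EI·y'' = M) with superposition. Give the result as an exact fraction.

Load 1 — point force P=-10 kN at a=4 m (b=L-a=6):
  θ_1 = -Px(2a-x)/(2EI)  [x≤a] = -(-10)·2·(2·4-2)/(2·5000) = 3/250 rad
Load 2 — applied couple M₀=5 kN·m at a=20/3 m (b=L-a=10/3):
  θ_2 = M₀x/EI  [x≤a] = 5·2/5000 = 1/500 rad
Load 3 — point force P=10 kN at a=10/3 m (b=L-a=20/3):
  θ_3 = -Px(2a-x)/(2EI)  [x≤a] = -10·2·(2·(10/3)-2)/(2·5000) = -7/750 rad
Superposition: θ = Σ θ_i = 7/1500 rad ≈ 0.004667 rad

θ(2) = 7/1500 rad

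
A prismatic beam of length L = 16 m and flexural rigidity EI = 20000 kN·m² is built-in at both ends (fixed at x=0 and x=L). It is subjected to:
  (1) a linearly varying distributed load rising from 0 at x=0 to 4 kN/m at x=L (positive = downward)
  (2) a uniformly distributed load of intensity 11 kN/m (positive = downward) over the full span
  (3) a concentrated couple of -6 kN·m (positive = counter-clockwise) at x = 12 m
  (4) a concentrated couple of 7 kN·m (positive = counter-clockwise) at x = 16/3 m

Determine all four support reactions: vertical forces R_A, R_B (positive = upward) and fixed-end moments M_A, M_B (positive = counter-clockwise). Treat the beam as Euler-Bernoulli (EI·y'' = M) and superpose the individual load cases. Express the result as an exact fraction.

R_A = 93851/960 kN, M_A = 10677/40 kN·m, R_B = 105829/960 kN, M_B = -33889/120 kN·m

Load 1 — triangular load w₀=4 kN/m (0→w₀ over full span):
  R_A = 3w₀L/20 = 3·4·16/20 = 48/5 kN
  M_A = w₀L²/30 = 4·16²/30 = 512/15 kN·m
  R_B = 7w₀L/20 = 7·4·16/20 = 112/5 kN
  M_B = -w₀L²/20 = -4·16²/20 = -256/5 kN·m
Load 2 — uniform load w=11 kN/m over full span:
  R_A = wL/2 = 11·16/2 = 88 kN
  M_A = wL²/12 = 11·16²/12 = 704/3 kN·m
  R_B = wL/2 = 11·16/2 = 88 kN
  M_B = -wL²/12 = -11·16²/12 = -704/3 kN·m
Load 3 — applied couple M₀=-6 kN·m at a=12 m (b=L-a=4):
  R_A = 6M₀ab/L³ = 6·(-6)·12·4/16³ = -27/64 kN
  M_A = M₀b(2a-b)/L² = (-6)·4·(2·12-4)/16² = -15/8 kN·m
  R_B = -6M₀ab/L³ = -6·(-6)·12·4/16³ = 27/64 kN
  M_B = M₀a(2b-a)/L² = (-6)·12·(2·4-12)/16² = 9/8 kN·m
Load 4 — applied couple M₀=7 kN·m at a=16/3 m (b=L-a=32/3):
  R_A = 6M₀ab/L³ = 6·7·(16/3)·(32/3)/16³ = 7/12 kN
  M_A = M₀b(2a-b)/L² = 7·(32/3)·(2·(16/3)-(32/3))/16² = 0 kN·m
  R_B = -6M₀ab/L³ = -6·7·(16/3)·(32/3)/16³ = -7/12 kN
  M_B = M₀a(2b-a)/L² = 7·(16/3)·(2·(32/3)-(16/3))/16² = 7/3 kN·m
Superposition: R_A = 93851/960 kN, M_A = 10677/40 kN·m, R_B = 105829/960 kN, M_B = -33889/120 kN·m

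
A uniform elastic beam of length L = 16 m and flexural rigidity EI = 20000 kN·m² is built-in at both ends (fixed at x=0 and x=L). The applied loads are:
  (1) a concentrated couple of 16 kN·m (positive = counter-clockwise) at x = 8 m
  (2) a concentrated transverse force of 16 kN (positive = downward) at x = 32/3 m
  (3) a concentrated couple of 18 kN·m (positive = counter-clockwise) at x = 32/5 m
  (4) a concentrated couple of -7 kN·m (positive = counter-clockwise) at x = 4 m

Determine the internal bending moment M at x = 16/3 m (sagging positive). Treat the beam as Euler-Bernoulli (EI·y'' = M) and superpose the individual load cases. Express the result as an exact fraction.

M(16/3) = 541177/32400 kN·m

Load 1 — applied couple M₀=16 kN·m at a=8 m (b=L-a=8):
  M_1 = R_Ax - M_A  [x≤a] with R_A=3/2, M_A=4 = (3/2)·(16/3) - 4 = 4 kN·m
Load 2 — point force P=16 kN at a=32/3 m (b=L-a=16/3):
  M_2 = Pb²(3a+b)x/L³ - Pab²/L²  [x≤a] = 16·(16/3)²·(3·(32/3)+(16/3))·(16/3)/16³ - 16·(32/3)·(16/3)²/16² = 256/81 kN·m
Load 3 — applied couple M₀=18 kN·m at a=32/5 m (b=L-a=48/5):
  M_3 = R_Ax - M_A  [x≤a] with R_A=81/50, M_A=54/25 = (81/50)·(16/3) - (54/25) = 162/25 kN·m
Load 4 — applied couple M₀=-7 kN·m at a=4 m (b=L-a=12):
  M_4 = R_Ax - M_A - M₀  [x>a] with R_A=-63/128, M_A=21/16 = (-63/128)·(16/3) - (21/16) - (-7) = 49/16 kN·m
Superposition: M = Σ M_i = 541177/32400 kN·m ≈ 16.702994 kN·m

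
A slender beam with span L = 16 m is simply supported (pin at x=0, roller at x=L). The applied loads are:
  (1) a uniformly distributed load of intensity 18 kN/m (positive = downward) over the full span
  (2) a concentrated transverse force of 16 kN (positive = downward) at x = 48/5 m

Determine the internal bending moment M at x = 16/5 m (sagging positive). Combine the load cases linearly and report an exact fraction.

Load 1 — uniform load w=18 kN/m over full span:
  M_1 = wx(L-x)/2 = 18·(16/5)·(16-(16/5))/2 = 9216/25 kN·m
Load 2 — point force P=16 kN at a=48/5 m (b=L-a=32/5):
  M_2 = Pbx/L  [x≤a] = 16·(32/5)·(16/5)/16 = 512/25 kN·m
Superposition: M = Σ M_i = 9728/25 kN·m ≈ 389.120000 kN·m

M(16/5) = 9728/25 kN·m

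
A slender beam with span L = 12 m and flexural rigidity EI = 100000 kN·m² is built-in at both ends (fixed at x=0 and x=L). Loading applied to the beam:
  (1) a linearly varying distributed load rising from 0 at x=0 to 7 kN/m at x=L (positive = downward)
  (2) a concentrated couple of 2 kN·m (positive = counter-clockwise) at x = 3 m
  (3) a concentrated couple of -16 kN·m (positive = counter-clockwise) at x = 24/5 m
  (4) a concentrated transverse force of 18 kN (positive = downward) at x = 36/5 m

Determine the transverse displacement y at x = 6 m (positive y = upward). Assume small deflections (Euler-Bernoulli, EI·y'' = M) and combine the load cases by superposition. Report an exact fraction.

Load 1 — triangular load w₀=7 kN/m (0→w₀ over full span):
  y_1 = -w₀x²(L-x)²(x+2L)/(120LEI) = -7·6²·(12-6)²·(6+2·12)/(120·12·100000) = -189/100000 m
Load 2 — applied couple M₀=2 kN·m at a=3 m (b=L-a=9):
  y_2 = (R_Ax³/6 - M_Ax²/2 - M₀(x-a)²/2)/EI  [x>a] with R_A=3/16, M_A=-3/8 = ((3/16)·6³/6 - (-3/8)·6²/2 - 2·(6-3)²/2)/100000 = 9/200000 m
Load 3 — applied couple M₀=-16 kN·m at a=24/5 m (b=L-a=36/5):
  y_3 = (R_Ax³/6 - M_Ax²/2 - M₀(x-a)²/2)/EI  [x>a] with R_A=-48/25, M_A=-48/25 = ((-48/25)·6³/6 - (-48/25)·6²/2 - (-16)·(6-(24/5))²/2)/100000 = -18/78125 m
Load 4 — point force P=18 kN at a=36/5 m (b=L-a=24/5):
  y_4 = -Pb²x²(3aL-(3a+b)x)/(6L³EI)  [x≤a] = -18·(24/5)²·6²·(3·(36/5)·12-(3·(36/5)+(24/5))·6)/(6·12³·100000) = -567/390625 m
Superposition: y = Σ y_i = -88173/25000000 m ≈ -0.003527 m

y(6) = -88173/25000000 m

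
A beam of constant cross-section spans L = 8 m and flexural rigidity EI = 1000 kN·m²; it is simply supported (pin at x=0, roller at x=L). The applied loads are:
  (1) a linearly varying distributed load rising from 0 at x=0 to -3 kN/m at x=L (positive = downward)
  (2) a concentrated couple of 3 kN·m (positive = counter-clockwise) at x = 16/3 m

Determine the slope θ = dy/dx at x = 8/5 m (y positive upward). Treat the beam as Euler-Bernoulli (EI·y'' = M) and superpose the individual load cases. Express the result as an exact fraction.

Load 1 — triangular load w₀=-3 kN/m (0→w₀ over full span):
  θ_1 = -w₀(7L⁴-30L²x²+15x⁴)/(360LEI) = -(-3)·(7·8⁴-30·8²·(8/5)²+15·(8/5)⁴)/(360·8·1000) = 5824/234375 rad
Load 2 — applied couple M₀=3 kN·m at a=16/3 m (b=L-a=8/3):
  θ_2 = (M₀x²/(2L)+C₁)/EI  [x≤a] with C₁=M₀(3b²-L²)/(6L)=-8/3 = (3·(8/5)²/(2·8)+(-8/3))/1000 = -41/18750 rad
Superposition: θ = Σ θ_i = 3541/156250 rad ≈ 0.022662 rad

θ(8/5) = 3541/156250 rad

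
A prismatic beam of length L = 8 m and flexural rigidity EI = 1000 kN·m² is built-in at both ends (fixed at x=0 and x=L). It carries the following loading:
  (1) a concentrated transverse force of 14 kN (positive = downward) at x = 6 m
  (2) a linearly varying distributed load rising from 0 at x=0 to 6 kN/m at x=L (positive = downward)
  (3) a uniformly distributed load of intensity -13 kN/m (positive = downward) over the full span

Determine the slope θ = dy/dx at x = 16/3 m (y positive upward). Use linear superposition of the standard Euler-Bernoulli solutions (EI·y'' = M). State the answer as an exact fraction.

Load 1 — point force P=14 kN at a=6 m (b=L-a=2):
  θ_1 = -Pb²x(2aL-(3a+b)x)/(2L³EI)  [x≤a] = -14·2²·(16/3)·(2·6·8-(3·6+2)·(16/3))/(2·8³·1000) = 7/2250 rad
Load 2 — triangular load w₀=6 kN/m (0→w₀ over full span):
  θ_2 = -w₀(2x(L-x)(L-2x)(x+2L)+x²(L-x)²)/(120LEI) = -6·(2·(16/3)·(8-(16/3))·(8-2·(16/3))·((16/3)+2·8)+(16/3)²·(8-(16/3))²)/(120·8·1000) = 448/50625 rad
Load 3 — uniform load w=-13 kN/m over full span:
  θ_3 = -wx(L-x)(L-2x)/(12EI) = -(-13)·(16/3)·(8-(16/3))·(8-2·(16/3))/(12·1000) = -416/10125 rad
Superposition: θ = Σ θ_i = -983/33750 rad ≈ -0.029126 rad

θ(16/3) = -983/33750 rad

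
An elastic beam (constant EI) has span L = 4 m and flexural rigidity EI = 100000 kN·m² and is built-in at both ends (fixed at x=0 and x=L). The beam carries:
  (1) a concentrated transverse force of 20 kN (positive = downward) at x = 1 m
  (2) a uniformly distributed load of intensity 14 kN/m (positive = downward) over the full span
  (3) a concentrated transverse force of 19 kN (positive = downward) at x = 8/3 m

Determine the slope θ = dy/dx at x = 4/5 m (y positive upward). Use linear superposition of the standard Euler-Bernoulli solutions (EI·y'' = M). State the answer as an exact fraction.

Load 1 — point force P=20 kN at a=1 m (b=L-a=3):
  θ_1 = -Pb²x(2aL-(3a+b)x)/(2L³EI)  [x≤a] = -20·3²·(4/5)·(2·1·4-(3·1+3)·(4/5))/(2·4³·100000) = -9/250000 rad
Load 2 — uniform load w=14 kN/m over full span:
  θ_2 = -wx(L-x)(L-2x)/(12EI) = -14·(4/5)·(4-(4/5))·(4-2·(4/5))/(12·100000) = -28/390625 rad
Load 3 — point force P=19 kN at a=8/3 m (b=L-a=4/3):
  θ_3 = -Pb²x(2aL-(3a+b)x)/(2L³EI)  [x≤a] = -19·(4/3)²·(4/5)·(2·(8/3)·4-(3·(8/3)+(4/3))·(4/5))/(2·4³·100000) = -247/8437500 rad
Superposition: θ = Σ θ_i = -23111/168750000 rad ≈ -0.000137 rad

θ(4/5) = -23111/168750000 rad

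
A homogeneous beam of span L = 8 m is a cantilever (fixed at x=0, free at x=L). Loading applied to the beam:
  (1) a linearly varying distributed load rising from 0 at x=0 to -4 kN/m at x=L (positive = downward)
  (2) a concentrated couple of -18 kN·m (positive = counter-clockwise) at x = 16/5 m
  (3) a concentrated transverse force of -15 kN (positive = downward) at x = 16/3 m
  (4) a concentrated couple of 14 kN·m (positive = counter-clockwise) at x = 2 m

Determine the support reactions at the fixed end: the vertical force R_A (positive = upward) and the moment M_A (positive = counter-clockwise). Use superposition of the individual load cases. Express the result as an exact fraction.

Load 1 — triangular load w₀=-4 kN/m (0→w₀ over full span):
  R_A = w₀L/2 = (-4)·8/2 = -16 kN
  M_A = w₀L²/3 = (-4)·8²/3 = -256/3 kN·m
Load 2 — applied couple M₀=-18 kN·m at a=16/5 m (b=L-a=24/5):
  R_A = 0 kN
  M_A = -M₀ = -(-18) = 18 kN·m
Load 3 — point force P=-15 kN at a=16/3 m (b=L-a=8/3):
  R_A = P = (-15) = -15 kN
  M_A = Pa = (-15)·(16/3) = -80 kN·m
Load 4 — applied couple M₀=14 kN·m at a=2 m (b=L-a=6):
  R_A = 0 kN
  M_A = -M₀ = -14 kN·m
Superposition: R_A = -31 kN, M_A = -484/3 kN·m

R_A = -31 kN, M_A = -484/3 kN·m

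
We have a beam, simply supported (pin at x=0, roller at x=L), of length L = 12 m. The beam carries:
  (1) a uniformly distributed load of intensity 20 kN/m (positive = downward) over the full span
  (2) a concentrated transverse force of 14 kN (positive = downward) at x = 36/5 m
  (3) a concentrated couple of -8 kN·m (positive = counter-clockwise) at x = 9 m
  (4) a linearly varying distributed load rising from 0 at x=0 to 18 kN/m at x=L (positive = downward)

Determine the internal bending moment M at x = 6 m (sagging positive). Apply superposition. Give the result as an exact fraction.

Load 1 — uniform load w=20 kN/m over full span:
  M_1 = wx(L-x)/2 = 20·6·(12-6)/2 = 360 kN·m
Load 2 — point force P=14 kN at a=36/5 m (b=L-a=24/5):
  M_2 = Pbx/L  [x≤a] = 14·(24/5)·6/12 = 168/5 kN·m
Load 3 — applied couple M₀=-8 kN·m at a=9 m (b=L-a=3):
  M_3 = M₀x/L  [x≤a] = (-8)·6/12 = -4 kN·m
Load 4 — triangular load w₀=18 kN/m (0→w₀ over full span):
  M_4 = w₀Lx/6 - w₀x³/(6L) = 18·12·6/6 - 18·6³/(6·12) = 162 kN·m
Superposition: M = Σ M_i = 2758/5 kN·m ≈ 551.600000 kN·m

M(6) = 2758/5 kN·m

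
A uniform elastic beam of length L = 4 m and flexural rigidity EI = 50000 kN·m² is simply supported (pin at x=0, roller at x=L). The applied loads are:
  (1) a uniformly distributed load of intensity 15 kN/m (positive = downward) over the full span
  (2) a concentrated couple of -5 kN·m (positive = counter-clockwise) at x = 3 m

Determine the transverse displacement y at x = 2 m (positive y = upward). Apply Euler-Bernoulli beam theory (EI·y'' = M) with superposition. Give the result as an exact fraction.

y(2) = -37/40000 m

Load 1 — uniform load w=15 kN/m over full span:
  y_1 = -wx(L³-2Lx²+x³)/(24EI) = -15·2·(4³-2·4·2²+2³)/(24·50000) = -1/1000 m
Load 2 — applied couple M₀=-5 kN·m at a=3 m (b=L-a=1):
  y_2 = (M₀x³/(6L)+C₁x)/EI  [x≤a] with C₁=M₀(3b²-L²)/(6L)=65/24 = ((-5)·2³/(6·4)+(65/24)·2)/50000 = 3/40000 m
Superposition: y = Σ y_i = -37/40000 m ≈ -0.000925 m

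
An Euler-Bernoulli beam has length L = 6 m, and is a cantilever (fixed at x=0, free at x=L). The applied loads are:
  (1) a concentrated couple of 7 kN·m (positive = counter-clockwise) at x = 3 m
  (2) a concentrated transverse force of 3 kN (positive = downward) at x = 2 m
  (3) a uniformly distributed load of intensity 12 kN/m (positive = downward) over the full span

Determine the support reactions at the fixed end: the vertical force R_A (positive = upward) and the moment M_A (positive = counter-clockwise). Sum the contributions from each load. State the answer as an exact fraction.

Load 1 — applied couple M₀=7 kN·m at a=3 m (b=L-a=3):
  R_A = 0 kN
  M_A = -M₀ = -7 kN·m
Load 2 — point force P=3 kN at a=2 m (b=L-a=4):
  R_A = P = 3 kN
  M_A = Pa = 3·2 = 6 kN·m
Load 3 — uniform load w=12 kN/m over full span:
  R_A = wL = 12·6 = 72 kN
  M_A = wL²/2 = 12·6²/2 = 216 kN·m
Superposition: R_A = 75 kN, M_A = 215 kN·m

R_A = 75 kN, M_A = 215 kN·m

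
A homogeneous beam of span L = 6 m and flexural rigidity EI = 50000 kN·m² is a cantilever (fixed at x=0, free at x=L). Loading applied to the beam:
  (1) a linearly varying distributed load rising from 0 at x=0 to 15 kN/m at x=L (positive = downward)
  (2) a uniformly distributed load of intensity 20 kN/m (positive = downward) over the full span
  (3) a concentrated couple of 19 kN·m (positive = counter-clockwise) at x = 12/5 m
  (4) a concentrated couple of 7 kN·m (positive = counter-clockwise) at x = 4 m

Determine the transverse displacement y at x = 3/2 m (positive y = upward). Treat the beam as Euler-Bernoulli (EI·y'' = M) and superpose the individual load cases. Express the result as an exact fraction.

Load 1 — triangular load w₀=15 kN/m (0→w₀ over full span):
  y_1 = (w₀Lx³/12-w₀L²x²/6-w₀x⁵/(120L))/EI = (15·6·(3/2)³/12-15·6²·(3/2)²/6-15·(3/2)⁵/(120·6))/50000 = -90801/25600000 m
Load 2 — uniform load w=20 kN/m over full span:
  y_2 = -wx²(x²-4Lx+6L²)/(24EI) = -20·(3/2)²·((3/2)²-4·6·(3/2)+6·6²)/(24·50000) = -2187/320000 m
Load 3 — applied couple M₀=19 kN·m at a=12/5 m (b=L-a=18/5):
  y_3 = M₀x²/(2EI)  [x≤a] = 19·(3/2)²/(2·50000) = 171/400000 m
Load 4 — applied couple M₀=7 kN·m at a=4 m (b=L-a=2):
  y_4 = M₀x²/(2EI)  [x≤a] = 7·(3/2)²/(2·50000) = 63/400000 m
Superposition: y = Σ y_i = -50157/5120000 m ≈ -0.009796 m

y(3/2) = -50157/5120000 m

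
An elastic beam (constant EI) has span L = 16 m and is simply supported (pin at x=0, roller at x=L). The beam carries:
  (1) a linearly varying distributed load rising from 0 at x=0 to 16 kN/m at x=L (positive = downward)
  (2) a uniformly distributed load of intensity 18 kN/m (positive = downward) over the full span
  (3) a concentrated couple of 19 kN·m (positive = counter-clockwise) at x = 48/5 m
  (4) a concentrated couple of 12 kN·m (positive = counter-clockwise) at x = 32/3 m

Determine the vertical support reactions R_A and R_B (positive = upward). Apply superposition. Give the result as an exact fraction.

Load 1 — triangular load w₀=16 kN/m (0→w₀ over full span):
  R_A = w₀L/6 = 16·16/6 = 128/3 kN
  R_B = w₀L/3 = 16·16/3 = 256/3 kN
Load 2 — uniform load w=18 kN/m over full span:
  R_A = wL/2 = 18·16/2 = 144 kN
  R_B = wL/2 = 18·16/2 = 144 kN
Load 3 — applied couple M₀=19 kN·m at a=48/5 m (b=L-a=32/5):
  R_A = M₀/L = 19/16 kN
  R_B = -M₀/L = -19/16 kN
Load 4 — applied couple M₀=12 kN·m at a=32/3 m (b=L-a=16/3):
  R_A = M₀/L = 12/16 = 3/4 kN
  R_B = -M₀/L = -12/16 = -3/4 kN
Superposition: R_A = 9053/48 kN, R_B = 10915/48 kN

R_A = 9053/48 kN, R_B = 10915/48 kN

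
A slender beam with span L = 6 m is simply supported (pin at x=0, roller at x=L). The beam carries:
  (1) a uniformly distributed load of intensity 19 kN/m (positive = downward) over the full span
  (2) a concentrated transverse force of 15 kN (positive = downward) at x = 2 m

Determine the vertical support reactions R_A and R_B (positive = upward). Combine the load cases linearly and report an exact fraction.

R_A = 67 kN, R_B = 62 kN

Load 1 — uniform load w=19 kN/m over full span:
  R_A = wL/2 = 19·6/2 = 57 kN
  R_B = wL/2 = 19·6/2 = 57 kN
Load 2 — point force P=15 kN at a=2 m (b=L-a=4):
  R_A = Pb/L = 15·4/6 = 10 kN
  R_B = Pa/L = 15·2/6 = 5 kN
Superposition: R_A = 67 kN, R_B = 62 kN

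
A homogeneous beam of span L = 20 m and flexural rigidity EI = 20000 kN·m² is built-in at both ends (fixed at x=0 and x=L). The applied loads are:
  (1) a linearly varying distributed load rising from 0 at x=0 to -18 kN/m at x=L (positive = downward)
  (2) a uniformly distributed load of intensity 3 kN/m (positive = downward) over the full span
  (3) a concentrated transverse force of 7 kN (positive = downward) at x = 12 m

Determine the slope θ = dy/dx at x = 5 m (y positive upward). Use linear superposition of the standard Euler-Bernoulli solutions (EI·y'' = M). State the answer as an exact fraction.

θ(5) = 25963/1600000 rad

Load 1 — triangular load w₀=-18 kN/m (0→w₀ over full span):
  θ_1 = -w₀(2x(L-x)(L-2x)(x+2L)+x²(L-x)²)/(120LEI) = -(-18)·(2·5·(20-5)·(20-2·5)·(5+2·20)+5²·(20-5)²)/(120·20·20000) = 351/12800 rad
Load 2 — uniform load w=3 kN/m over full span:
  θ_2 = -wx(L-x)(L-2x)/(12EI) = -3·5·(20-5)·(20-2·5)/(12·20000) = -3/320 rad
Load 3 — point force P=7 kN at a=12 m (b=L-a=8):
  θ_3 = -Pb²x(2aL-(3a+b)x)/(2L³EI)  [x≤a] = -7·8²·5·(2·12·20-(3·12+8)·5)/(2·20³·20000) = -91/50000 rad
Superposition: θ = Σ θ_i = 25963/1600000 rad ≈ 0.016227 rad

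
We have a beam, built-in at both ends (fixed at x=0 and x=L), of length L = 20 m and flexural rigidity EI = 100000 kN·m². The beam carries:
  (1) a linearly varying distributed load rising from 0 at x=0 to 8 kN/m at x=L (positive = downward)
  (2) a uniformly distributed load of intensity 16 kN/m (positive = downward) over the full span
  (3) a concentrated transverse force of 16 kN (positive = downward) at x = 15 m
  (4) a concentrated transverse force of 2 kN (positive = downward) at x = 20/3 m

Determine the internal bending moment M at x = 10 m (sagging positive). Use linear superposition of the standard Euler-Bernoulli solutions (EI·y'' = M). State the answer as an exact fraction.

Load 1 — triangular load w₀=8 kN/m (0→w₀ over full span):
  M_1 = 3w₀Lx/20 - w₀L²/30 - w₀x³/(6L) = 3·8·20·10/20 - 8·20²/30 - 8·10³/(6·20) = 200/3 kN·m
Load 2 — uniform load w=16 kN/m over full span:
  M_2 = wLx/2 - wL²/12 - wx²/2 = 16·20·10/2 - 16·20²/12 - 16·10²/2 = 800/3 kN·m
Load 3 — point force P=16 kN at a=15 m (b=L-a=5):
  M_3 = Pb²(3a+b)x/L³ - Pab²/L²  [x≤a] = 16·5²·(3·15+5)·10/20³ - 16·15·5²/20² = 10 kN·m
Load 4 — point force P=2 kN at a=20/3 m (b=L-a=40/3):
  M_4 = Pa²(a+3b)(L-x)/L³ - Pa²b/L²  [x>a] = 2·(20/3)²·((20/3)+3·(40/3))·(20-10)/20³ - 2·(20/3)²·(40/3)/20² = 20/9 kN·m
Superposition: M = Σ M_i = 3110/9 kN·m ≈ 345.555556 kN·m

M(10) = 3110/9 kN·m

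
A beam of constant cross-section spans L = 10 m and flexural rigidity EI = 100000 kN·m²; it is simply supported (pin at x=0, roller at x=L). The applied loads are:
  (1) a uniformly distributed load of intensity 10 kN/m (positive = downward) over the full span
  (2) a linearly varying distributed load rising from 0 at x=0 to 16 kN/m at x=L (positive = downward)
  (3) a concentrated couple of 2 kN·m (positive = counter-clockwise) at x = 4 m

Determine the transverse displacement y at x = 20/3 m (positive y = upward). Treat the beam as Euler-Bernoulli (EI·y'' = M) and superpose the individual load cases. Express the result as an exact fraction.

Load 1 — uniform load w=10 kN/m over full span:
  y_1 = -wx(L³-2Lx²+x³)/(24EI) = -10·(20/3)·(10³-2·10·(20/3)²+(20/3)³)/(24·100000) = -11/972 m
Load 2 — triangular load w₀=16 kN/m (0→w₀ over full span):
  y_2 = -w₀x(7L⁴-10L²x²+3x⁴)/(360LEI) = -16·(20/3)·(7·10⁴-10·10²·(20/3)²+3·(20/3)⁴)/(360·10·100000) = -34/3645 m
Load 3 — applied couple M₀=2 kN·m at a=4 m (b=L-a=6):
  y_3 = (M₀x³/(6L)-M₀(x-a)²/2+C₁x)/EI  [x>a] with C₁=M₀(3b²-L²)/(6L)=4/15 = (2·(20/3)³/(6·10)-2·((20/3)-4)²/2+(4/15)·(20/3))/100000 = 23/506250 m
Superposition: y = Σ y_i = -187711/9112500 m ≈ -0.020599 m

y(20/3) = -187711/9112500 m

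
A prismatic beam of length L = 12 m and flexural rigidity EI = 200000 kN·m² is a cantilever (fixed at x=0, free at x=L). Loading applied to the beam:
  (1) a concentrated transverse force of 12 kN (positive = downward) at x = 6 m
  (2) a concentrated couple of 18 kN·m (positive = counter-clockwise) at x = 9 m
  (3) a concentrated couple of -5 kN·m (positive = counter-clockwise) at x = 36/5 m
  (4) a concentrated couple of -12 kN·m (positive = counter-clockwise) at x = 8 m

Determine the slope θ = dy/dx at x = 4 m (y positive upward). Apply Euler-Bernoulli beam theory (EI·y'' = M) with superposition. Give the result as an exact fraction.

θ(4) = -47/50000 rad

Load 1 — point force P=12 kN at a=6 m (b=L-a=6):
  θ_1 = -Px(2a-x)/(2EI)  [x≤a] = -12·4·(2·6-4)/(2·200000) = -3/3125 rad
Load 2 — applied couple M₀=18 kN·m at a=9 m (b=L-a=3):
  θ_2 = M₀x/EI  [x≤a] = 18·4/200000 = 9/25000 rad
Load 3 — applied couple M₀=-5 kN·m at a=36/5 m (b=L-a=24/5):
  θ_3 = M₀x/EI  [x≤a] = (-5)·4/200000 = -1/10000 rad
Load 4 — applied couple M₀=-12 kN·m at a=8 m (b=L-a=4):
  θ_4 = M₀x/EI  [x≤a] = (-12)·4/200000 = -3/12500 rad
Superposition: θ = Σ θ_i = -47/50000 rad ≈ -0.000940 rad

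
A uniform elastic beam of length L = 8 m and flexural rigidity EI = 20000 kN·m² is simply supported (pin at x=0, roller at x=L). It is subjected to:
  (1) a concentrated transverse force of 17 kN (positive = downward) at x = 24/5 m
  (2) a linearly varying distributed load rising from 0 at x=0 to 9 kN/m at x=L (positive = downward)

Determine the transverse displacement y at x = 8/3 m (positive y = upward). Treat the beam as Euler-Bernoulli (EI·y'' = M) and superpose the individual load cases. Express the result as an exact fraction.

y(8/3) = -108608/6328125 m

Load 1 — point force P=17 kN at a=24/5 m (b=L-a=16/5):
  y_1 = -Pbx(L²-b²-x²)/(6LEI)  [x≤a] = -17·(16/5)·(8/3)·(8²-(16/5)²-(8/3)²)/(6·8·20000) = -44608/6328125 m
Load 2 — triangular load w₀=9 kN/m (0→w₀ over full span):
  y_2 = -w₀x(7L⁴-10L²x²+3x⁴)/(360LEI) = -9·(8/3)·(7·8⁴-10·8²·(8/3)²+3·(8/3)⁴)/(360·8·20000) = -512/50625 m
Superposition: y = Σ y_i = -108608/6328125 m ≈ -0.017163 m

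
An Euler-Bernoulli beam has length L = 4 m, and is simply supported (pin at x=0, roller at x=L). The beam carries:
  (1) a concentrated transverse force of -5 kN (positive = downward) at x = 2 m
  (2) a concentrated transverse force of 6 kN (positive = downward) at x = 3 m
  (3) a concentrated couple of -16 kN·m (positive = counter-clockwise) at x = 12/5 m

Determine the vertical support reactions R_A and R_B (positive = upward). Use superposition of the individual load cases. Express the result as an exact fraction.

Load 1 — point force P=-5 kN at a=2 m (b=L-a=2):
  R_A = Pb/L = (-5)·2/4 = -5/2 kN
  R_B = Pa/L = (-5)·2/4 = -5/2 kN
Load 2 — point force P=6 kN at a=3 m (b=L-a=1):
  R_A = Pb/L = 6·1/4 = 3/2 kN
  R_B = Pa/L = 6·3/4 = 9/2 kN
Load 3 — applied couple M₀=-16 kN·m at a=12/5 m (b=L-a=8/5):
  R_A = M₀/L = (-16)/4 = -4 kN
  R_B = -M₀/L = -(-16)/4 = 4 kN
Superposition: R_A = -5 kN, R_B = 6 kN

R_A = -5 kN, R_B = 6 kN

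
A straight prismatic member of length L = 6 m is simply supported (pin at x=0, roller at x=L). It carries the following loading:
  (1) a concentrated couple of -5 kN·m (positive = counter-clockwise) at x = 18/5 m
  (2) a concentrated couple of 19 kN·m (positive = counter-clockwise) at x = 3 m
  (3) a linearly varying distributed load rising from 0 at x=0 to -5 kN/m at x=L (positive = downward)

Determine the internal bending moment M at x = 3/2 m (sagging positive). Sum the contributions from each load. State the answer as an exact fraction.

M(3/2) = -113/32 kN·m

Load 1 — applied couple M₀=-5 kN·m at a=18/5 m (b=L-a=12/5):
  M_1 = M₀x/L  [x≤a] = (-5)·(3/2)/6 = -5/4 kN·m
Load 2 — applied couple M₀=19 kN·m at a=3 m (b=L-a=3):
  M_2 = M₀x/L  [x≤a] = 19·(3/2)/6 = 19/4 kN·m
Load 3 — triangular load w₀=-5 kN/m (0→w₀ over full span):
  M_3 = w₀Lx/6 - w₀x³/(6L) = (-5)·6·(3/2)/6 - (-5)·(3/2)³/(6·6) = -225/32 kN·m
Superposition: M = Σ M_i = -113/32 kN·m ≈ -3.531250 kN·m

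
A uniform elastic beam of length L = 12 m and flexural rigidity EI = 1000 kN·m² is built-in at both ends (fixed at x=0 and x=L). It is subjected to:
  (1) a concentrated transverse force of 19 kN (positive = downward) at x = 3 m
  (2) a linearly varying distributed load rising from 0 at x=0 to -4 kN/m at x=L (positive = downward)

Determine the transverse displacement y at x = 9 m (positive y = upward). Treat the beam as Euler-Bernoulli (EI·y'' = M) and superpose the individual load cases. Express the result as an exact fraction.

y(9) = 10269/320000 m

Load 1 — point force P=19 kN at a=3 m (b=L-a=9):
  y_1 = -Pa²(L-x)²(3bL-(3b+a)(L-x))/(6L³EI)  [x>a] = -19·3²·(12-9)²·(3·9·12-(3·9+3)·(12-9))/(6·12³·1000) = -2223/64000 m
Load 2 — triangular load w₀=-4 kN/m (0→w₀ over full span):
  y_2 = -w₀x²(L-x)²(x+2L)/(120LEI) = -(-4)·9²·(12-9)²·(9+2·12)/(120·12·1000) = 2673/40000 m
Superposition: y = Σ y_i = 10269/320000 m ≈ 0.032091 m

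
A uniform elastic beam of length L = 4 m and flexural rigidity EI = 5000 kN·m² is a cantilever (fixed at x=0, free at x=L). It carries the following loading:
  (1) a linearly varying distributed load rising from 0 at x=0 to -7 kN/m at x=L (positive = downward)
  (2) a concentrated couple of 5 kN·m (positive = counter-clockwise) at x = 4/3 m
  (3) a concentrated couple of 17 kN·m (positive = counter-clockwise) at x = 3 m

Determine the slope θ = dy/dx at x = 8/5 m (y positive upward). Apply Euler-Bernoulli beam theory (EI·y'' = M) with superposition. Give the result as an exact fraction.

θ(8/5) = 35699/2343750 rad

Load 1 — triangular load w₀=-7 kN/m (0→w₀ over full span):
  θ_1 = (w₀Lx²/4-w₀L²x/3-w₀x⁴/(24L))/EI = ((-7)·4·(8/5)²/4-(-7)·4²·(8/5)/3-(-7)·(8/5)⁴/(24·4))/5000 = 3304/390625 rad
Load 2 — applied couple M₀=5 kN·m at a=4/3 m (b=L-a=8/3):
  θ_2 = M₀a/EI  [x>a] = 5·(4/3)/5000 = 1/750 rad
Load 3 — applied couple M₀=17 kN·m at a=3 m (b=L-a=1):
  θ_3 = M₀x/EI  [x≤a] = 17·(8/5)/5000 = 17/3125 rad
Superposition: θ = Σ θ_i = 35699/2343750 rad ≈ 0.015232 rad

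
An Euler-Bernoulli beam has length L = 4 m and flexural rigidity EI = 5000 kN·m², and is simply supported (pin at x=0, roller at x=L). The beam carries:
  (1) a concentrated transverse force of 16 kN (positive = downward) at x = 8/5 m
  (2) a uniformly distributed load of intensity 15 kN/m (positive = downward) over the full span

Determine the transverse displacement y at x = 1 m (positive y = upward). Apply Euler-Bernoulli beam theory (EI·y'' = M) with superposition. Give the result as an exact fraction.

y(1) = -50409/5000000 m

Load 1 — point force P=16 kN at a=8/5 m (b=L-a=12/5):
  y_1 = -Pbx(L²-b²-x²)/(6LEI)  [x≤a] = -16·(12/5)·1·(4²-(12/5)²-1²)/(6·4·5000) = -231/78125 m
Load 2 — uniform load w=15 kN/m over full span:
  y_2 = -wx(L³-2Lx²+x³)/(24EI) = -15·1·(4³-2·4·1²+1³)/(24·5000) = -57/8000 m
Superposition: y = Σ y_i = -50409/5000000 m ≈ -0.010082 m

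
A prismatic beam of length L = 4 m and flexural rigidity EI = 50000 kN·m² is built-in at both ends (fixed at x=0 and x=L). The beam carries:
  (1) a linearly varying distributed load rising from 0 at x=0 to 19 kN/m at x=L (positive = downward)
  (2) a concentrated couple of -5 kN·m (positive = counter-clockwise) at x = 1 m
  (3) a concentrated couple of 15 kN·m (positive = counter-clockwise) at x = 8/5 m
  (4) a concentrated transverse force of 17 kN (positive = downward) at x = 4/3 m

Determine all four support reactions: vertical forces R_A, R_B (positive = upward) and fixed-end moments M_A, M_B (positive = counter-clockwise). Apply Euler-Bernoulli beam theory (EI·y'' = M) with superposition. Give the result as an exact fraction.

Load 1 — triangular load w₀=19 kN/m (0→w₀ over full span):
  R_A = 3w₀L/20 = 3·19·4/20 = 57/5 kN
  M_A = w₀L²/30 = 19·4²/30 = 152/15 kN·m
  R_B = 7w₀L/20 = 7·19·4/20 = 133/5 kN
  M_B = -w₀L²/20 = -19·4²/20 = -76/5 kN·m
Load 2 — applied couple M₀=-5 kN·m at a=1 m (b=L-a=3):
  R_A = 6M₀ab/L³ = 6·(-5)·1·3/4³ = -45/32 kN
  M_A = M₀b(2a-b)/L² = (-5)·3·(2·1-3)/4² = 15/16 kN·m
  R_B = -6M₀ab/L³ = -6·(-5)·1·3/4³ = 45/32 kN
  M_B = M₀a(2b-a)/L² = (-5)·1·(2·3-1)/4² = -25/16 kN·m
Load 3 — applied couple M₀=15 kN·m at a=8/5 m (b=L-a=12/5):
  R_A = 6M₀ab/L³ = 6·15·(8/5)·(12/5)/4³ = 27/5 kN
  M_A = M₀b(2a-b)/L² = 15·(12/5)·(2·(8/5)-(12/5))/4² = 9/5 kN·m
  R_B = -6M₀ab/L³ = -6·15·(8/5)·(12/5)/4³ = -27/5 kN
  M_B = M₀a(2b-a)/L² = 15·(8/5)·(2·(12/5)-(8/5))/4² = 24/5 kN·m
Load 4 — point force P=17 kN at a=4/3 m (b=L-a=8/3):
  R_A = Pb²(3a+b)/L³ = 17·(8/3)²·(3·(4/3)+(8/3))/4³ = 340/27 kN
  M_A = Pab²/L² = 17·(4/3)·(8/3)²/4² = 272/27 kN·m
  R_B = Pa²(a+3b)/L³ = 17·(4/3)²·((4/3)+3·(8/3))/4³ = 119/27 kN
  M_B = -Pa²b/L² = -17·(4/3)²·(8/3)/4² = -136/27 kN·m
Superposition: R_A = 120901/4320 kN, M_A = 49561/2160 kN·m, R_B = 116699/4320 kN, M_B = -36719/2160 kN·m

R_A = 120901/4320 kN, M_A = 49561/2160 kN·m, R_B = 116699/4320 kN, M_B = -36719/2160 kN·m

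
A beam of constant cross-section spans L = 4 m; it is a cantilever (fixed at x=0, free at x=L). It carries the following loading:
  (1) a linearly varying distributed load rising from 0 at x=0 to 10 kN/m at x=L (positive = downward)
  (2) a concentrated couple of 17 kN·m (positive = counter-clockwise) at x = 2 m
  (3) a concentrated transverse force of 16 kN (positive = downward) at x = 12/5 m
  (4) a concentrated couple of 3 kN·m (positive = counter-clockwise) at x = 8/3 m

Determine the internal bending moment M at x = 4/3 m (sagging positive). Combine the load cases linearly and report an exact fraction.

M(4/3) = -10012/405 kN·m

Load 1 — triangular load w₀=10 kN/m (0→w₀ over full span):
  M_1 = w₀Lx/2 - w₀L²/3 - w₀x³/(6L) = 10·4·(4/3)/2 - 10·4²/3 - 10·(4/3)³/(6·4) = -2240/81 kN·m
Load 2 — applied couple M₀=17 kN·m at a=2 m (b=L-a=2):
  M_2 = M₀  [x≤a] = 17 = 17 kN·m
Load 3 — point force P=16 kN at a=12/5 m (b=L-a=8/5):
  M_3 = -P(a-x)  [x≤a] = -16·((12/5)-(4/3)) = -256/15 kN·m
Load 4 — applied couple M₀=3 kN·m at a=8/3 m (b=L-a=4/3):
  M_4 = M₀  [x≤a] = 3 = 3 kN·m
Superposition: M = Σ M_i = -10012/405 kN·m ≈ -24.720988 kN·m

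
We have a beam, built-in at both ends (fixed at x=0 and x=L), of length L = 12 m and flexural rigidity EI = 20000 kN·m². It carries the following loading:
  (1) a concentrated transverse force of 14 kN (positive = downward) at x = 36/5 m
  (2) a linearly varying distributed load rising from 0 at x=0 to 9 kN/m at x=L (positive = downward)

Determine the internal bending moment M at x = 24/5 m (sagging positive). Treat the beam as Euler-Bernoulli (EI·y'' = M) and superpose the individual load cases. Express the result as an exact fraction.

M(24/5) = 17664/625 kN·m

Load 1 — point force P=14 kN at a=36/5 m (b=L-a=24/5):
  M_1 = Pb²(3a+b)x/L³ - Pab²/L²  [x≤a] = 14·(24/5)²·(3·(36/5)+(24/5))·(24/5)/12³ - 14·(36/5)·(24/5)²/12² = 4704/625 kN·m
Load 2 — triangular load w₀=9 kN/m (0→w₀ over full span):
  M_2 = 3w₀Lx/20 - w₀L²/30 - w₀x³/(6L) = 3·9·12·(24/5)/20 - 9·12²/30 - 9·(24/5)³/(6·12) = 2592/125 kN·m
Superposition: M = Σ M_i = 17664/625 kN·m ≈ 28.262400 kN·m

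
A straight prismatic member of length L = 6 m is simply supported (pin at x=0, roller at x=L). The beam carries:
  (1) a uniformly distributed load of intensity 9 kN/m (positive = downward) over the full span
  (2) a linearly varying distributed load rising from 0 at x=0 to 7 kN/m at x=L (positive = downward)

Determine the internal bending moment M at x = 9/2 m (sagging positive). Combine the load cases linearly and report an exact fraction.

Load 1 — uniform load w=9 kN/m over full span:
  M_1 = wx(L-x)/2 = 9·(9/2)·(6-(9/2))/2 = 243/8 kN·m
Load 2 — triangular load w₀=7 kN/m (0→w₀ over full span):
  M_2 = w₀Lx/6 - w₀x³/(6L) = 7·6·(9/2)/6 - 7·(9/2)³/(6·6) = 441/32 kN·m
Superposition: M = Σ M_i = 1413/32 kN·m ≈ 44.156250 kN·m

M(9/2) = 1413/32 kN·m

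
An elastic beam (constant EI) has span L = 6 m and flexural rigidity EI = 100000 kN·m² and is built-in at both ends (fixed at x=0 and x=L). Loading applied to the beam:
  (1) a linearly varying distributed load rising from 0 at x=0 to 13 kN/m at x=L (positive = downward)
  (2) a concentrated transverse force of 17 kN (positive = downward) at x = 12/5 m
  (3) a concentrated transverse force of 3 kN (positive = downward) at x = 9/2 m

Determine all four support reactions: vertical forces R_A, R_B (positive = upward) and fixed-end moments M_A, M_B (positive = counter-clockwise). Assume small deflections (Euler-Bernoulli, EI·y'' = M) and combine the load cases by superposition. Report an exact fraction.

R_A = 92739/4000 kN, M_A = 124527/4000 kN·m, R_B = 143261/4000 kN, M_B = -142893/4000 kN·m

Load 1 — triangular load w₀=13 kN/m (0→w₀ over full span):
  R_A = 3w₀L/20 = 3·13·6/20 = 117/10 kN
  M_A = w₀L²/30 = 13·6²/30 = 78/5 kN·m
  R_B = 7w₀L/20 = 7·13·6/20 = 273/10 kN
  M_B = -w₀L²/20 = -13·6²/20 = -117/5 kN·m
Load 2 — point force P=17 kN at a=12/5 m (b=L-a=18/5):
  R_A = Pb²(3a+b)/L³ = 17·(18/5)²·(3·(12/5)+(18/5))/6³ = 1377/125 kN
  M_A = Pab²/L² = 17·(12/5)·(18/5)²/6² = 1836/125 kN·m
  R_B = Pa²(a+3b)/L³ = 17·(12/5)²·((12/5)+3·(18/5))/6³ = 748/125 kN
  M_B = -Pa²b/L² = -17·(12/5)²·(18/5)/6² = -1224/125 kN·m
Load 3 — point force P=3 kN at a=9/2 m (b=L-a=3/2):
  R_A = Pb²(3a+b)/L³ = 3·(3/2)²·(3·(9/2)+(3/2))/6³ = 15/32 kN
  M_A = Pab²/L² = 3·(9/2)·(3/2)²/6² = 27/32 kN·m
  R_B = Pa²(a+3b)/L³ = 3·(9/2)²·((9/2)+3·(3/2))/6³ = 81/32 kN
  M_B = -Pa²b/L² = -3·(9/2)²·(3/2)/6² = -81/32 kN·m
Superposition: R_A = 92739/4000 kN, M_A = 124527/4000 kN·m, R_B = 143261/4000 kN, M_B = -142893/4000 kN·m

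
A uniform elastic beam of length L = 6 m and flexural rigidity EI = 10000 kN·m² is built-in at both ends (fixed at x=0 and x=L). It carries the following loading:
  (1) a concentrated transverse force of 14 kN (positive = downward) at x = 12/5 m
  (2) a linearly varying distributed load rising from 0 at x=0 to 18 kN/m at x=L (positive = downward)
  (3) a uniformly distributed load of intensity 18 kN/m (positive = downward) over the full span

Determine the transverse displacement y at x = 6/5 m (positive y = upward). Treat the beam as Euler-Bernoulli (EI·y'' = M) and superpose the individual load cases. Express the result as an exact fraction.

Load 1 — point force P=14 kN at a=12/5 m (b=L-a=18/5):
  y_1 = -Pb²x²(3aL-(3a+b)x)/(6L³EI)  [x≤a] = -14·(18/5)²·(6/5)²·(3·(12/5)·6-(3·(12/5)+(18/5))·(6/5))/(6·6³·10000) = -11907/19531250 m
Load 2 — triangular load w₀=18 kN/m (0→w₀ over full span):
  y_2 = -w₀x²(L-x)²(x+2L)/(120LEI) = -18·(6/5)²·(6-(6/5))²·((6/5)+2·6)/(120·6·10000) = -10692/9765625 m
Load 3 — uniform load w=18 kN/m over full span:
  y_3 = -wx²(L-x)²/(24EI) = -18·(6/5)²·(6-(6/5))²/(24·10000) = -972/390625 m
Superposition: y = Σ y_i = -81891/19531250 m ≈ -0.004193 m

y(6/5) = -81891/19531250 m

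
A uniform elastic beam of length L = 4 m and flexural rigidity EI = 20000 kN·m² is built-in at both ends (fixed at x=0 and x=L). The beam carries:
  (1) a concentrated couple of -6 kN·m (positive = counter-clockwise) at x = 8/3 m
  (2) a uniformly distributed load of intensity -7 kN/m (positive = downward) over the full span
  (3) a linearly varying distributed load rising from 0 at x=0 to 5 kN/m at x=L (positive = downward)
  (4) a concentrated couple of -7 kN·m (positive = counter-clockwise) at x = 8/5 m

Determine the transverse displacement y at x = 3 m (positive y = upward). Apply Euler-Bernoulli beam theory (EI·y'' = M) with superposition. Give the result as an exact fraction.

Load 1 — applied couple M₀=-6 kN·m at a=8/3 m (b=L-a=4/3):
  y_1 = (R_Ax³/6 - M_Ax²/2 - M₀(x-a)²/2)/EI  [x>a] with R_A=-2, M_A=-2 = ((-2)·3³/6 - (-2)·3²/2 - (-6)·(3-(8/3))²/2)/20000 = 1/60000 m
Load 2 — uniform load w=-7 kN/m over full span:
  y_2 = -wx²(L-x)²/(24EI) = -(-7)·3²·(4-3)²/(24·20000) = 21/160000 m
Load 3 — triangular load w₀=5 kN/m (0→w₀ over full span):
  y_3 = -w₀x²(L-x)²(x+2L)/(120LEI) = -5·3²·(4-3)²·(3+2·4)/(120·4·20000) = -33/640000 m
Load 4 — applied couple M₀=-7 kN·m at a=8/5 m (b=L-a=12/5):
  y_4 = (R_Ax³/6 - M_Ax²/2 - M₀(x-a)²/2)/EI  [x>a] with R_A=-63/25, M_A=-21/25 = ((-63/25)·3³/6 - (-21/25)·3²/2 - (-7)·(3-(8/5))²/2)/20000 = -7/200000 m
Superposition: y = Σ y_i = 589/9600000 m ≈ 0.000061 m

y(3) = 589/9600000 m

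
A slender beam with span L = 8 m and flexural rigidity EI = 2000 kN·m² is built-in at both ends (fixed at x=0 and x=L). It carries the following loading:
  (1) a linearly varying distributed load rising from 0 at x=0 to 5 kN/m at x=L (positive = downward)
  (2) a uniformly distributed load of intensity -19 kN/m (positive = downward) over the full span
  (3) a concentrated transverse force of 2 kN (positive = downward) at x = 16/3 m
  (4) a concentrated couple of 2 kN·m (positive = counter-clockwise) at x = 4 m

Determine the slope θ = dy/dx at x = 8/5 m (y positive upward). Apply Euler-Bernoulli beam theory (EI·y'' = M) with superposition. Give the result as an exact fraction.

θ(8/5) = 5629/168750 rad

Load 1 — triangular load w₀=5 kN/m (0→w₀ over full span):
  θ_1 = -w₀(2x(L-x)(L-2x)(x+2L)+x²(L-x)²)/(120LEI) = -5·(2·(8/5)·(8-(8/5))·(8-2·(8/5))·((8/5)+2·8)+(8/5)²·(8-(8/5))²)/(120·8·2000) = -224/46875 rad
Load 2 — uniform load w=-19 kN/m over full span:
  θ_2 = -wx(L-x)(L-2x)/(12EI) = -(-19)·(8/5)·(8-(8/5))·(8-2·(8/5))/(12·2000) = 608/15625 rad
Load 3 — point force P=2 kN at a=16/3 m (b=L-a=8/3):
  θ_3 = -Pb²x(2aL-(3a+b)x)/(2L³EI)  [x≤a] = -2·(8/3)²·(8/5)·(2·(16/3)·8-(3·(16/3)+(8/3))·(8/5))/(2·8³·2000) = -52/84375 rad
Load 4 — applied couple M₀=2 kN·m at a=4 m (b=L-a=4):
  θ_4 = (R_Ax²/2 - M_Ax)/EI  [x≤a] with R_A=3/8, M_A=1/2 = ((3/8)·(8/5)²/2 - (1/2)·(8/5))/2000 = -1/6250 rad
Superposition: θ = Σ θ_i = 5629/168750 rad ≈ 0.033357 rad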